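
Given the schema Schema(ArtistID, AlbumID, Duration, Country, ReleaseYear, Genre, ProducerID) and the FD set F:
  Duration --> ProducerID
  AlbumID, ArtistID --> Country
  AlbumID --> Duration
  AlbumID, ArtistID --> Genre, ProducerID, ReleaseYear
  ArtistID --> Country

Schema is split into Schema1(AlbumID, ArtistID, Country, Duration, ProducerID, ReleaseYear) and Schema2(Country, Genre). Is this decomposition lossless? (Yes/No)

No

The shared attributes are {Country} and {Country}⁺ = {Country}.
Schema1 ⊄ {Country} and Schema2 ⊄ {Country}, so the split is lossy.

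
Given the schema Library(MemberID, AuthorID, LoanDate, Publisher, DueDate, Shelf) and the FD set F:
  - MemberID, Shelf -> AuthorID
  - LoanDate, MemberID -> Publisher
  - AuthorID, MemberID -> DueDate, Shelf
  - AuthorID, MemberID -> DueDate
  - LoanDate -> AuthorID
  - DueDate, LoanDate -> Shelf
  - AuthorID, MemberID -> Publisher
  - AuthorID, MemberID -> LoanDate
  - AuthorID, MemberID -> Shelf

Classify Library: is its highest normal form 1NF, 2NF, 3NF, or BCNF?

Candidate keys: {AuthorID, MemberID}, {LoanDate, MemberID}, {MemberID, Shelf}. Prime attributes: {AuthorID, LoanDate, MemberID, Shelf}.
LoanDate -> AuthorID: {LoanDate}⁺ = {AuthorID, LoanDate}, which is not all of the attributes, so the left side is not a superkey — BCNF is violated.
Since {AuthorID} ⊆ prime attributes and every other non-superkey FD also has a prime right side, the schema is in 3NF.

3NF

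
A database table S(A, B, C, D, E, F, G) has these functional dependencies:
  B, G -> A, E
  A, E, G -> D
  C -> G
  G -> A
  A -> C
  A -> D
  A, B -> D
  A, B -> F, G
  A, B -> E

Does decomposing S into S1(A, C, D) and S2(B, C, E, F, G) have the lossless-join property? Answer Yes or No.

Common attributes: {C}; their closure is {A, C, D, G}.
S1 is contained in that closure, so S1 ∩ S2 -> S1 holds and the join is lossless.

Yes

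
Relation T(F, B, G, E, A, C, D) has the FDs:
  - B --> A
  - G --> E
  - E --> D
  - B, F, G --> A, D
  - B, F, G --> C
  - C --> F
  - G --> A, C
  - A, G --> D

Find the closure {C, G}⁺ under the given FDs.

{A, C, D, E, F, G}

Start with {C, G}.
G --> E applies; add {E} → now {C, E, G}.
E --> D applies; add {D} → now {C, D, E, G}.
C --> F applies; add {F} → now {C, D, E, F, G}.
G --> A, C applies; add {A} → now {A, C, D, E, F, G}.
No further FD applies.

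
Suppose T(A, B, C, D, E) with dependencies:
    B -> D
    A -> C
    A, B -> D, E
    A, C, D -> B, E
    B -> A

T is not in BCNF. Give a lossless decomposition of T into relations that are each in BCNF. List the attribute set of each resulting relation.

{A, B, D, E}; {A, C}

Candidate keys of the original relation: {A, D}, {B}.
Within {A, B, C, D, E}: {A}⁺ ∩ {A, B, C, D, E} = {A, C}, not the whole set, so A -> C violates BCNF; decompose into {A, C} and {A, B, D, E}.
{A, C}: every determinant is a superkey — BCNF.
{A, B, D, E}: every determinant is a superkey — BCNF.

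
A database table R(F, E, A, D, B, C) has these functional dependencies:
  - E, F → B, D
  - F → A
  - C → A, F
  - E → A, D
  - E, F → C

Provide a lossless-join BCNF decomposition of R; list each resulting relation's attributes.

{A, F}; {B, C, E}; {C, F}; {D, E}

Candidate keys of the original relation: {C, E}, {E, F}.
In {A, B, C, D, E, F}, {F} is not a superkey ({F}⁺ restricted to this set is {A, F}), so split on F → A into {A, F} and {B, C, D, E, F}.
{A, F}: every determinant is a superkey — BCNF.
In {B, C, D, E, F}, {C} is not a superkey ({C}⁺ restricted to this set is {C, F}), so split on C → F into {C, F} and {B, C, D, E}.
{C, F}: every determinant is a superkey — BCNF.
In {B, C, D, E}, {E} is not a superkey ({E}⁺ restricted to this set is {D, E}), so split on E → D into {D, E} and {B, C, E}.
{D, E}: every determinant is a superkey — BCNF.
{B, C, E}: every determinant is a superkey — BCNF.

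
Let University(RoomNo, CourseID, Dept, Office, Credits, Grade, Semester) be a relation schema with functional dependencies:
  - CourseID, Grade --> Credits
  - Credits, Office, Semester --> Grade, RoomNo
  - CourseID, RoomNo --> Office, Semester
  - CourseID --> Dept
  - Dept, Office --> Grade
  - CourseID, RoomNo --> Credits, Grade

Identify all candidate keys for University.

Attributes never on any right-hand side: {CourseID} — every candidate key must contain it.
{CourseID, RoomNo}⁺ = {CourseID, Credits, Dept, Grade, Office, RoomNo, Semester}, which is every attribute, so {CourseID, RoomNo} is a candidate key.
{CourseID, Office, Semester}⁺ = {CourseID, Credits, Dept, Grade, Office, RoomNo, Semester}, which is every attribute, so {CourseID, Office, Semester} is a candidate key.
Any other superkey properly contains one of these, so there are no further candidate keys.

{CourseID, Office, Semester}, {CourseID, RoomNo}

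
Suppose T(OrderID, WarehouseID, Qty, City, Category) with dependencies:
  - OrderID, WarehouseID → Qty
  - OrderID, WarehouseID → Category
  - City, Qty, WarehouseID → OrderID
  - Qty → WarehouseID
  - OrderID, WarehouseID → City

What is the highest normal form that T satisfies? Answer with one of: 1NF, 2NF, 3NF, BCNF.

Candidate keys: {City, Qty}, {OrderID, Qty}, {OrderID, WarehouseID}. Prime attributes: {City, OrderID, Qty, WarehouseID}.
For Qty → WarehouseID we have {Qty}⁺ = {Qty, WarehouseID}; {Qty} is not a superkey, so BCNF fails.
Since {WarehouseID} ⊆ prime attributes and every other non-superkey FD also has a prime right side, the schema is in 3NF.

3NF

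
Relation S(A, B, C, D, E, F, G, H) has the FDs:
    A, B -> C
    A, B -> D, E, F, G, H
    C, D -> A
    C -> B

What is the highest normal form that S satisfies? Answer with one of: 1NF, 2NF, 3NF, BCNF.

Candidate keys: {A, B}, {A, C}, {C, D}. Prime attributes: {A, B, C, D}.
C -> B: {C}⁺ = {B, C}, which is not all of the attributes, so the left side is not a superkey — BCNF is violated.
But every attribute on its right side ({B}) is prime, and the same holds for every other non-superkey FD, so 3NF still holds.

3NF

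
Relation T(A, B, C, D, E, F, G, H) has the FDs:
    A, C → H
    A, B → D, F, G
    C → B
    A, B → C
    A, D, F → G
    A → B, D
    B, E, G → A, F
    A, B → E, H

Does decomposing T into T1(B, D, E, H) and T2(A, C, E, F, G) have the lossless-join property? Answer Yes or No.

T1 ∩ T2 = {E}; its closure under F is {E}.
Neither T1 nor T2 is contained in that closure, so the decomposition is lossy.

No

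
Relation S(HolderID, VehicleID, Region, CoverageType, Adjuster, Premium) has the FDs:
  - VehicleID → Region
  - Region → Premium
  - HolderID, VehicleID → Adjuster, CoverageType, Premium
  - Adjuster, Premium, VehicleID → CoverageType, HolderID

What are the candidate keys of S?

{Adjuster, VehicleID}, {HolderID, VehicleID}

No FD produces {VehicleID}, so it must be in every candidate key.
Closure of {Adjuster, VehicleID} is {Adjuster, CoverageType, HolderID, Premium, Region, VehicleID}, the whole schema; {Adjuster, VehicleID} is a candidate key.
Closure of {HolderID, VehicleID} is {Adjuster, CoverageType, HolderID, Premium, Region, VehicleID}, the whole schema; {HolderID, VehicleID} is a candidate key.
No proper subset of any of these is a key, and no other minimal superkey exists.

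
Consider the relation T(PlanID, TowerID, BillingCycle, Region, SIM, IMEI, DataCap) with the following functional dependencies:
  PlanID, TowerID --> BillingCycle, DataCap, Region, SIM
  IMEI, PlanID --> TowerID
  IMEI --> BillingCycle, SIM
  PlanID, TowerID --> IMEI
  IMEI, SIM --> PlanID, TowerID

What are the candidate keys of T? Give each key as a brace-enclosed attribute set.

{IMEI}, {PlanID, TowerID}

Closure of {IMEI} is {BillingCycle, DataCap, IMEI, PlanID, Region, SIM, TowerID}, the whole schema; {IMEI} is a candidate key.
Closure of {PlanID, TowerID} is {BillingCycle, DataCap, IMEI, PlanID, Region, SIM, TowerID}, the whole schema; {PlanID, TowerID} is a candidate key.
Any other superkey properly contains one of these, so there are no further candidate keys.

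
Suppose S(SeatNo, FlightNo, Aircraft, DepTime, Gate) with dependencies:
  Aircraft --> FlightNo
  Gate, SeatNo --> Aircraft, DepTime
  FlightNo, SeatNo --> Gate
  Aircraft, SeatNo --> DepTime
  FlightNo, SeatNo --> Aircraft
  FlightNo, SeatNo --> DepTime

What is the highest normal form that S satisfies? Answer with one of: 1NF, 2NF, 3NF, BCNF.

Candidate keys: {Aircraft, SeatNo}, {FlightNo, SeatNo}, {Gate, SeatNo}. Prime attributes: {Aircraft, FlightNo, Gate, SeatNo}.
Aircraft --> FlightNo breaks BCNF: {Aircraft}⁺ = {Aircraft, FlightNo}, so {Aircraft} is not a superkey.
But every attribute on its right side ({FlightNo}) is prime, and the same holds for every other non-superkey FD, so 3NF still holds.

3NF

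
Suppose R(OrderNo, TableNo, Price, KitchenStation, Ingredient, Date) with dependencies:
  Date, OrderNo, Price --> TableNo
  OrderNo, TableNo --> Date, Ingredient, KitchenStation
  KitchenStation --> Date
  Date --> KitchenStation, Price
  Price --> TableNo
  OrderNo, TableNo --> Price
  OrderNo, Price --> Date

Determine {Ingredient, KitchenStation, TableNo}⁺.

{Date, Ingredient, KitchenStation, Price, TableNo}

Start with {Ingredient, KitchenStation, TableNo}.
KitchenStation --> Date applies; add {Date} → now {Date, Ingredient, KitchenStation, TableNo}.
Date --> KitchenStation, Price applies; add {Price} → now {Date, Ingredient, KitchenStation, Price, TableNo}.
No further FD applies.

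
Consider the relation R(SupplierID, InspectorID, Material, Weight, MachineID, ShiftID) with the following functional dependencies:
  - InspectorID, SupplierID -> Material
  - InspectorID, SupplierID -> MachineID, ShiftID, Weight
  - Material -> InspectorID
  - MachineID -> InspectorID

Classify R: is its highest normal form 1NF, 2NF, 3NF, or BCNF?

Candidate keys: {InspectorID, SupplierID}, {MachineID, SupplierID}, {Material, SupplierID}. Prime attributes: {InspectorID, MachineID, Material, SupplierID}.
Material -> InspectorID: {Material}⁺ = {InspectorID, Material}, which is not all of the attributes, so the left side is not a superkey — BCNF is violated.
Its right-hand attributes {InspectorID} are all prime, as are those of every other non-superkey FD — the relation is in 3NF.

3NF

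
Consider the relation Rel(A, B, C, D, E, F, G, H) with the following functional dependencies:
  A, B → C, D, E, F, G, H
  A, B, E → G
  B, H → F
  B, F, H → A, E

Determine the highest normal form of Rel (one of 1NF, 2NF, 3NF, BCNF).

BCNF

Candidate keys: {A, B}, {B, H}. Prime attributes: {A, B, H}.
Each dependency's left side is a superkey — BCNF holds.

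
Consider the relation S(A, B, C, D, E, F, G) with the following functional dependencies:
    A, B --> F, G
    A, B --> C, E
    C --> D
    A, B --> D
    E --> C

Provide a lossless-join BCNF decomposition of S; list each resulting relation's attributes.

{A, B, E, F, G}; {C, D}; {C, E}

Candidate key of the original relation: {A, B}.
{A, B, C, D, E, F, G}: {C} determines {C, D} here but is not a superkey — split on C --> D, giving {C, D} and {A, B, C, E, F, G}.
{C, D} is in BCNF.
{A, B, C, E, F, G}: {E} determines {C, E} here but is not a superkey — split on E --> C, giving {C, E} and {A, B, E, F, G}.
{C, E} is in BCNF.
{A, B, E, F, G} is in BCNF.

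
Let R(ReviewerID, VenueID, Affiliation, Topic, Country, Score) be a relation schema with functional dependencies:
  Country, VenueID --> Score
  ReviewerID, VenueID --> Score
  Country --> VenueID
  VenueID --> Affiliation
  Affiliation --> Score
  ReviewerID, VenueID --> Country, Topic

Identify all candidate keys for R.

Attributes never on any right-hand side: {ReviewerID} — every candidate key must contain it.
{Country, ReviewerID}⁺ = {Affiliation, Country, ReviewerID, Score, Topic, VenueID}, which is every attribute, so {Country, ReviewerID} is a candidate key.
{ReviewerID, VenueID}⁺ = {Affiliation, Country, ReviewerID, Score, Topic, VenueID}, which is every attribute, so {ReviewerID, VenueID} is a candidate key.
No proper subset of any of these is a key, and no other minimal superkey exists.

{Country, ReviewerID}, {ReviewerID, VenueID}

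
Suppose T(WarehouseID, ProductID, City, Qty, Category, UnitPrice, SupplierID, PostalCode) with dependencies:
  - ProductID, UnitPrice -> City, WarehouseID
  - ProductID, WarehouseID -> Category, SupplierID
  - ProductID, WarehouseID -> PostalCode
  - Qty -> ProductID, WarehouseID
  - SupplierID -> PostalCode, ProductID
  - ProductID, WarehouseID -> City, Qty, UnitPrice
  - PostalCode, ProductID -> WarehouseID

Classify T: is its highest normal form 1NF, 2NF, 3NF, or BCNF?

BCNF

Candidate keys: {PostalCode, ProductID}, {ProductID, UnitPrice}, {ProductID, WarehouseID}, {Qty}, {SupplierID}. Prime attributes: {PostalCode, ProductID, Qty, SupplierID, UnitPrice, WarehouseID}.
Each dependency's left side is a superkey — BCNF holds.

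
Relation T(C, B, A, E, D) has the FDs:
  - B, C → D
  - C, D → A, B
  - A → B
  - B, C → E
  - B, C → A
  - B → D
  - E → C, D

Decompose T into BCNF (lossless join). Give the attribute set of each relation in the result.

{A, B}; {A, C, E}; {B, D}

Candidate keys of the original relation: {A, C}, {B, C}, {C, D}, {E}.
In {A, B, C, D, E}, {A} is not a superkey ({A}⁺ restricted to this set is {A, B, D}), so split on A → B, D into {A, B, D} and {A, C, E}.
In {A, B, D}, {B} is not a superkey ({B}⁺ restricted to this set is {B, D}), so split on B → D into {B, D} and {A, B}.
{B, D}: every determinant is a superkey — BCNF.
{A, B}: every determinant is a superkey — BCNF.
{A, C, E}: every determinant is a superkey — BCNF.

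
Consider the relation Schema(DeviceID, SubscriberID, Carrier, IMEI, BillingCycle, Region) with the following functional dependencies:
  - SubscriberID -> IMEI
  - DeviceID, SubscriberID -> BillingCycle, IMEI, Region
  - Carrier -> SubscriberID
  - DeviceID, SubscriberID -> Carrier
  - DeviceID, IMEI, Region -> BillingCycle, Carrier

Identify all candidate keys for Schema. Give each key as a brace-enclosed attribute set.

{DeviceID} never appears on the right of any FD, so every key must include it.
{Carrier, DeviceID}⁺ = {BillingCycle, Carrier, DeviceID, IMEI, Region, SubscriberID} — all of the relation — so {Carrier, DeviceID} is a candidate key.
{DeviceID, SubscriberID}⁺ = {BillingCycle, Carrier, DeviceID, IMEI, Region, SubscriberID} — all of the relation — so {DeviceID, SubscriberID} is a candidate key.
{DeviceID, IMEI, Region}⁺ = {BillingCycle, Carrier, DeviceID, IMEI, Region, SubscriberID} — all of the relation — so {DeviceID, IMEI, Region} is a candidate key.
No proper subset of any of these is a key, and no other minimal superkey exists.

{Carrier, DeviceID}, {DeviceID, IMEI, Region}, {DeviceID, SubscriberID}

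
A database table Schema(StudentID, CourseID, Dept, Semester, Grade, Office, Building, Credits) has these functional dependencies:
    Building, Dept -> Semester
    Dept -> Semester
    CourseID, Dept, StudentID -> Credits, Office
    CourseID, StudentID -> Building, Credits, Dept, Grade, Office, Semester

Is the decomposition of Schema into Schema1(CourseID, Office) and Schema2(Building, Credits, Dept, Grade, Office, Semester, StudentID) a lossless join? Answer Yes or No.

Common attributes: {Office}; their closure is {Office}.
Schema1 ⊄ {Office} and Schema2 ⊄ {Office}, so the split is lossy.

No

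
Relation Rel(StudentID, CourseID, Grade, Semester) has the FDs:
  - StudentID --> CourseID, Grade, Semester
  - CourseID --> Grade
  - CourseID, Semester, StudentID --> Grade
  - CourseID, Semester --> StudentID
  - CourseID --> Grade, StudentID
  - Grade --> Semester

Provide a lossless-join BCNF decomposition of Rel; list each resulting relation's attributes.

{CourseID, Grade, StudentID}; {Grade, Semester}

Candidate keys of the original relation: {CourseID}, {StudentID}.
Within {CourseID, Grade, Semester, StudentID}: {Grade}⁺ ∩ {CourseID, Grade, Semester, StudentID} = {Grade, Semester}, not the whole set, so Grade --> Semester violates BCNF; decompose into {Grade, Semester} and {CourseID, Grade, StudentID}.
{Grade, Semester}: every determinant is a superkey — BCNF.
{CourseID, Grade, StudentID}: every determinant is a superkey — BCNF.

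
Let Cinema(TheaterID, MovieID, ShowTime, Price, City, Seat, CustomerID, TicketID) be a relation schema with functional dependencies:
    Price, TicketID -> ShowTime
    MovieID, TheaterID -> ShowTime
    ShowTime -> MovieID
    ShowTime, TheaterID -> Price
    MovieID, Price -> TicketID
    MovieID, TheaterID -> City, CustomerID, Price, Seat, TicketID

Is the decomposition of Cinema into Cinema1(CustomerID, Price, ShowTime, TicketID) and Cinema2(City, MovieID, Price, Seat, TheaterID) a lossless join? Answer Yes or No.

No

The shared attributes are {Price} and {Price}⁺ = {Price}.
The closure covers neither Cinema1 nor Cinema2 entirely; the join is not lossless.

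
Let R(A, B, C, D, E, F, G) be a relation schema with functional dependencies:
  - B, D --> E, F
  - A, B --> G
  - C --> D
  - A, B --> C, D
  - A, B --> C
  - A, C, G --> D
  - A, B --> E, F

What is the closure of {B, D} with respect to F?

Start with {B, D}.
B, D --> E, F applies; add {E, F} → now {B, D, E, F}.
No further FD applies.

{B, D, E, F}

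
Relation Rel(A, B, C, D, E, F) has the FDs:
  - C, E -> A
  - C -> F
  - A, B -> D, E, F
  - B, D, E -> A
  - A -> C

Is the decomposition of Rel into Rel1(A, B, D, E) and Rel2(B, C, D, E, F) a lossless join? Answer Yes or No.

The shared attributes are {B, D, E} and {B, D, E}⁺ = {A, B, C, D, E, F}.
This includes all of Rel1, so the common attributes are a superkey of Rel1 — the join is lossless.

Yes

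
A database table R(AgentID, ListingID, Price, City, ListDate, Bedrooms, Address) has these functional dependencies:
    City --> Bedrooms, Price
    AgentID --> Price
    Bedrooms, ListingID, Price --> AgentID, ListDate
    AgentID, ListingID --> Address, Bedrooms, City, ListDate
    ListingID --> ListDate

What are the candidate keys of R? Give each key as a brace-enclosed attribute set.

{ListingID} never appears on the right of any FD, so every key must include it.
{AgentID, ListingID}⁺ = {Address, AgentID, Bedrooms, City, ListDate, ListingID, Price}, which is every attribute, so {AgentID, ListingID} is a candidate key.
{City, ListingID}⁺ = {Address, AgentID, Bedrooms, City, ListDate, ListingID, Price}, which is every attribute, so {City, ListingID} is a candidate key.
{Bedrooms, ListingID, Price}⁺ = {Address, AgentID, Bedrooms, City, ListDate, ListingID, Price}, which is every attribute, so {Bedrooms, ListingID, Price} is a candidate key.
No proper subset of any of these is a key, and no other minimal superkey exists.

{AgentID, ListingID}, {Bedrooms, ListingID, Price}, {City, ListingID}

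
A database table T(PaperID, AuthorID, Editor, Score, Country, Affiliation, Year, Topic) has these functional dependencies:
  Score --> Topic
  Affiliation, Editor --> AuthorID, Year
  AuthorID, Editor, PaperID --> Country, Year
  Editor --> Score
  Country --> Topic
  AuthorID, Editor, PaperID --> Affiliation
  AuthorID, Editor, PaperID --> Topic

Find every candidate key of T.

Attributes never on any right-hand side: {Editor, PaperID} — every candidate key must contain all of them.
Closure of {Affiliation, Editor, PaperID} is {Affiliation, AuthorID, Country, Editor, PaperID, Score, Topic, Year}, the whole schema; {Affiliation, Editor, PaperID} is a candidate key.
Closure of {AuthorID, Editor, PaperID} is {Affiliation, AuthorID, Country, Editor, PaperID, Score, Topic, Year}, the whole schema; {AuthorID, Editor, PaperID} is a candidate key.
Any other superkey properly contains one of these, so there are no further candidate keys.

{Affiliation, Editor, PaperID}, {AuthorID, Editor, PaperID}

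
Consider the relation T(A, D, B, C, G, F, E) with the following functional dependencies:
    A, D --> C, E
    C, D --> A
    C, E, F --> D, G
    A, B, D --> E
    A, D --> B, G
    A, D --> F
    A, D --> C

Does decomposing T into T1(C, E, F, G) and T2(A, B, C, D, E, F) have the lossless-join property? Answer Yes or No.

Yes

Common attributes: {C, E, F}; their closure is {A, B, C, D, E, F, G}.
T1 is contained in that closure, so T1 ∩ T2 --> T1 holds and the join is lossless.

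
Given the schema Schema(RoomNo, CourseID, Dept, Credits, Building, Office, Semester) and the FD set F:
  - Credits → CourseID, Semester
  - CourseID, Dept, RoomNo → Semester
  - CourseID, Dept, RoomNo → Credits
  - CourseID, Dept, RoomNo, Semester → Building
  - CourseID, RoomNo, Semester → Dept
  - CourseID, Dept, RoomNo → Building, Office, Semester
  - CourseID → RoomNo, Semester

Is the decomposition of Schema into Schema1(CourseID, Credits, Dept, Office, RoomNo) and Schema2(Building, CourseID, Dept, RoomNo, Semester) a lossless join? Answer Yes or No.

Yes

Schema1 ∩ Schema2 = {CourseID, Dept, RoomNo}; its closure under F is {Building, CourseID, Credits, Dept, Office, RoomNo, Semester}.
This includes all of Schema1, so the common attributes are a superkey of Schema1 — the join is lossless.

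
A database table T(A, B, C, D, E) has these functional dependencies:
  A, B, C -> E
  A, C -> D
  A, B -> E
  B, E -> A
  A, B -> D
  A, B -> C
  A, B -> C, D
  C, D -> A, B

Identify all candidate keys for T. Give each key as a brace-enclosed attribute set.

{A, B}⁺ = {A, B, C, D, E} — all of the relation — so {A, B} is a candidate key.
{A, C}⁺ = {A, B, C, D, E} — all of the relation — so {A, C} is a candidate key.
{B, E}⁺ = {A, B, C, D, E} — all of the relation — so {B, E} is a candidate key.
{C, D}⁺ = {A, B, C, D, E} — all of the relation — so {C, D} is a candidate key.
Any other superkey properly contains one of these, so there are no further candidate keys.

{A, B}, {A, C}, {B, E}, {C, D}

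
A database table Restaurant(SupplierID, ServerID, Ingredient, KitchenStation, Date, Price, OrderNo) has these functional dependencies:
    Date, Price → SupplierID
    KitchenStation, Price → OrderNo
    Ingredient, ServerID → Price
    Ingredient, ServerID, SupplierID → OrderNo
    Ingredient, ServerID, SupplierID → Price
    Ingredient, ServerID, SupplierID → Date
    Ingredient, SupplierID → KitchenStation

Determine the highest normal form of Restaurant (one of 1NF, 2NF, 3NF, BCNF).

Candidate keys: {Date, Ingredient, ServerID}, {Ingredient, ServerID, SupplierID}. Prime attributes: {Date, Ingredient, ServerID, SupplierID}.
For Date, Price → SupplierID we have {Date, Price}⁺ = {Date, Price, SupplierID}; {Date, Price} is not a superkey, so BCNF fails.
KitchenStation, Price → OrderNo determines the non-prime attribute {OrderNo} from a non-superkey — 3NF is violated.
Since {Ingredient, ServerID} ⊂ {Date, Ingredient, ServerID} and {Ingredient, ServerID}⁺ ⊇ {Price} with {Price} non-prime, there is a partial dependency; 2NF fails.

1NF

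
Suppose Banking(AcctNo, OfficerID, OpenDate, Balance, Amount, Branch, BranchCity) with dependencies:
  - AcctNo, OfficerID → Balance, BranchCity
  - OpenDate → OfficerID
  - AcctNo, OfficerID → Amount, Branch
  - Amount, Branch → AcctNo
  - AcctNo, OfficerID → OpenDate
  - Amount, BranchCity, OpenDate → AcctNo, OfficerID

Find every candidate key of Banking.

{AcctNo, OfficerID}⁺ = {AcctNo, Amount, Balance, Branch, BranchCity, OfficerID, OpenDate}, which is every attribute, so {AcctNo, OfficerID} is a candidate key.
{AcctNo, OpenDate}⁺ = {AcctNo, Amount, Balance, Branch, BranchCity, OfficerID, OpenDate}, which is every attribute, so {AcctNo, OpenDate} is a candidate key.
{Amount, Branch, OfficerID}⁺ = {AcctNo, Amount, Balance, Branch, BranchCity, OfficerID, OpenDate}, which is every attribute, so {Amount, Branch, OfficerID} is a candidate key.
{Amount, Branch, OpenDate}⁺ = {AcctNo, Amount, Balance, Branch, BranchCity, OfficerID, OpenDate}, which is every attribute, so {Amount, Branch, OpenDate} is a candidate key.
{Amount, BranchCity, OpenDate}⁺ = {AcctNo, Amount, Balance, Branch, BranchCity, OfficerID, OpenDate}, which is every attribute, so {Amount, BranchCity, OpenDate} is a candidate key.
These are minimal and exhaustive — every other superkey contains one of them.

{AcctNo, OfficerID}, {AcctNo, OpenDate}, {Amount, Branch, OfficerID}, {Amount, Branch, OpenDate}, {Amount, BranchCity, OpenDate}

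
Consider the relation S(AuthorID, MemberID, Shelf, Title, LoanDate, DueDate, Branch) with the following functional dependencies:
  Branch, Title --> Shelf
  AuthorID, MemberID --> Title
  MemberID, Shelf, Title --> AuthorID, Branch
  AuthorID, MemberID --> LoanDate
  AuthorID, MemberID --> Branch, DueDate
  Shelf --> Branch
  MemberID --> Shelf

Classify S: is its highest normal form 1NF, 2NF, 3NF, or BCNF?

1NF

Candidate keys: {AuthorID, MemberID}, {MemberID, Title}. Prime attributes: {AuthorID, MemberID, Title}.
For Branch, Title --> Shelf we have {Branch, Title}⁺ = {Branch, Shelf, Title}; {Branch, Title} is not a superkey, so BCNF fails.
Branch, Title --> Shelf determines the non-prime attribute {Shelf} from a non-superkey — 3NF is violated.
Since {MemberID} ⊂ {AuthorID, MemberID} and {MemberID}⁺ ⊇ {Branch, Shelf} with {Branch, Shelf} non-prime, there is a partial dependency; 2NF fails.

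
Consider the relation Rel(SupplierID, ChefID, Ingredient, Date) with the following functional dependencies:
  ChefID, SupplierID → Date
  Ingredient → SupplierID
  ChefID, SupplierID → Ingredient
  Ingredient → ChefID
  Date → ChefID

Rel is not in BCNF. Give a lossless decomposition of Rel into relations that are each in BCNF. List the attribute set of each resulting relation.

Candidate keys of the original relation: {ChefID, SupplierID}, {Date, SupplierID}, {Ingredient}.
Within {ChefID, Date, Ingredient, SupplierID}: {Date}⁺ ∩ {ChefID, Date, Ingredient, SupplierID} = {ChefID, Date}, not the whole set, so Date → ChefID violates BCNF; decompose into {ChefID, Date} and {Date, Ingredient, SupplierID}.
{ChefID, Date} has no BCNF violation.
{Date, Ingredient, SupplierID} has no BCNF violation.

{ChefID, Date}; {Date, Ingredient, SupplierID}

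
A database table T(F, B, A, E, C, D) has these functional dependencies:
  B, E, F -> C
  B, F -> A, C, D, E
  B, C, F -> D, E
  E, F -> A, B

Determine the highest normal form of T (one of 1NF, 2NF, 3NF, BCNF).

BCNF

Candidate keys: {B, F}, {E, F}. Prime attributes: {B, E, F}.
The left-hand side of every FD is a superkey, so BCNF is satisfied.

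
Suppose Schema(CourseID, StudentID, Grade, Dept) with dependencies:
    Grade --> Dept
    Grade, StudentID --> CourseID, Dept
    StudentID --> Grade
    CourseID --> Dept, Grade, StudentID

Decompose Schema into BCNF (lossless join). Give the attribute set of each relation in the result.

{CourseID, Grade, StudentID}; {Dept, Grade}

Candidate keys of the original relation: {CourseID}, {StudentID}.
{CourseID, Dept, Grade, StudentID}: {Grade} determines {Dept, Grade} here but is not a superkey — split on Grade --> Dept, giving {Dept, Grade} and {CourseID, Grade, StudentID}.
{Dept, Grade} is in BCNF.
{CourseID, Grade, StudentID} is in BCNF.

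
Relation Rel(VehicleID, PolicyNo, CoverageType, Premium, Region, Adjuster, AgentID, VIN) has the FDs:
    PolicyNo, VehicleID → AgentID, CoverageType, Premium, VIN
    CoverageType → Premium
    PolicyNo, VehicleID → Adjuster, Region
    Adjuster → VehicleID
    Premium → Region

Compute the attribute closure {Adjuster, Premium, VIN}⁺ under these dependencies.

Start with {Adjuster, Premium, VIN}.
Adjuster → VehicleID applies; add {VehicleID} → now {Adjuster, Premium, VIN, VehicleID}.
Premium → Region applies; add {Region} → now {Adjuster, Premium, Region, VIN, VehicleID}.
No further FD applies.

{Adjuster, Premium, Region, VIN, VehicleID}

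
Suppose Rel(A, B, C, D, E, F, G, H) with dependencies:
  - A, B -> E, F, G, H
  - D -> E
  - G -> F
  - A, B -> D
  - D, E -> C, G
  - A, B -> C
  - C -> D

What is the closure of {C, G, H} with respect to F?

Start with {C, G, H}.
G -> F applies; add {F} → now {C, F, G, H}.
C -> D applies; add {D} → now {C, D, F, G, H}.
D -> E applies; add {E} → now {C, D, E, F, G, H}.
No further FD applies.

{C, D, E, F, G, H}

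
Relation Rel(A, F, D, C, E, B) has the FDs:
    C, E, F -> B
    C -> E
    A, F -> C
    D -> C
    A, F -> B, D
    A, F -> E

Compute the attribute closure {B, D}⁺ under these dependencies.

Start with {B, D}.
D -> C applies; add {C} → now {B, C, D}.
C -> E applies; add {E} → now {B, C, D, E}.
No further FD applies.

{B, C, D, E}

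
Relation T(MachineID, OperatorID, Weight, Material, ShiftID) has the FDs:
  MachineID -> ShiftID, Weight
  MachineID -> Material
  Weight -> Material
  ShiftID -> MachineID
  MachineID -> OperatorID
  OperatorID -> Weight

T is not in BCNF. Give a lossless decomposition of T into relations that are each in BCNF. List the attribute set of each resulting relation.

{MachineID, OperatorID, ShiftID}; {Material, Weight}; {OperatorID, Weight}

Candidate keys of the original relation: {MachineID}, {ShiftID}.
In {MachineID, Material, OperatorID, ShiftID, Weight}, {Weight} is not a superkey ({Weight}⁺ restricted to this set is {Material, Weight}), so split on Weight -> Material into {Material, Weight} and {MachineID, OperatorID, ShiftID, Weight}.
{Material, Weight} is in BCNF.
In {MachineID, OperatorID, ShiftID, Weight}, {OperatorID} is not a superkey ({OperatorID}⁺ restricted to this set is {OperatorID, Weight}), so split on OperatorID -> Weight into {OperatorID, Weight} and {MachineID, OperatorID, ShiftID}.
{OperatorID, Weight} is in BCNF.
{MachineID, OperatorID, ShiftID} is in BCNF.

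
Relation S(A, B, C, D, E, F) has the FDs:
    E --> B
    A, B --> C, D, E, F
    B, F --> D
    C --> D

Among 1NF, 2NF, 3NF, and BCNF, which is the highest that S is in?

2NF

Candidate keys: {A, B}, {A, E}. Prime attributes: {A, B, E}.
E --> B breaks BCNF: {E}⁺ = {B, E}, so {E} is not a superkey.
Because {D} is non-prime and the left side of B, F --> D is not a superkey, the relation is not in 3NF.
No proper subset of a key has a non-prime attribute in its closure, so there is no partial dependency; 2NF holds.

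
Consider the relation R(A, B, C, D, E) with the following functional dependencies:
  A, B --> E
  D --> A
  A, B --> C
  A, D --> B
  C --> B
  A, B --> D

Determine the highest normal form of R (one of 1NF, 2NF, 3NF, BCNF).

Candidate keys: {A, B}, {A, C}, {D}. Prime attributes: {A, B, C, D}.
C --> B breaks BCNF: {C}⁺ = {B, C}, so {C} is not a superkey.
But every attribute on its right side ({B}) is prime, and the same holds for every other non-superkey FD, so 3NF still holds.

3NF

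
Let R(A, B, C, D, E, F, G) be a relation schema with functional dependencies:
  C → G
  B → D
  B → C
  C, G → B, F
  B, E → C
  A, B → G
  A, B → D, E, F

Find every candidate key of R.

Attributes never on any right-hand side: {A} — every candidate key must contain it.
{A, B}⁺ = {A, B, C, D, E, F, G} — all of the relation — so {A, B} is a candidate key.
{A, C}⁺ = {A, B, C, D, E, F, G} — all of the relation — so {A, C} is a candidate key.
Any other superkey properly contains one of these, so there are no further candidate keys.

{A, B}, {A, C}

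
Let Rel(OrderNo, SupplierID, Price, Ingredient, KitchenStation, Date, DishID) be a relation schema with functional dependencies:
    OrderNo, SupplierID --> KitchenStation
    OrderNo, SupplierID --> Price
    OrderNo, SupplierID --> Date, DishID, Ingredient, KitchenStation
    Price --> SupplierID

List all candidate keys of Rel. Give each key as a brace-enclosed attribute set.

Attributes never on any right-hand side: {OrderNo} — every candidate key must contain it.
{OrderNo, Price}⁺ = {Date, DishID, Ingredient, KitchenStation, OrderNo, Price, SupplierID}, which is every attribute, so {OrderNo, Price} is a candidate key.
{OrderNo, SupplierID}⁺ = {Date, DishID, Ingredient, KitchenStation, OrderNo, Price, SupplierID}, which is every attribute, so {OrderNo, SupplierID} is a candidate key.
Any other superkey properly contains one of these, so there are no further candidate keys.

{OrderNo, Price}, {OrderNo, SupplierID}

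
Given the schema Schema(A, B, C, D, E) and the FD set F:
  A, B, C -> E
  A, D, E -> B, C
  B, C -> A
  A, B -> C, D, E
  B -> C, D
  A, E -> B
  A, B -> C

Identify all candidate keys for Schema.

{A, E}, {B}

{B}⁺ = {A, B, C, D, E}, which is every attribute, so {B} is a candidate key.
{A, E}⁺ = {A, B, C, D, E}, which is every attribute, so {A, E} is a candidate key.
These are minimal and exhaustive — every other superkey contains one of them.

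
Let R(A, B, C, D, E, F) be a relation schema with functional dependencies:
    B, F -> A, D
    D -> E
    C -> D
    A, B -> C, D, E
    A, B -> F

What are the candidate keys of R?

Attributes never on any right-hand side: {B} — every candidate key must contain it.
Closure of {A, B} is {A, B, C, D, E, F}, the whole schema; {A, B} is a candidate key.
Closure of {B, F} is {A, B, C, D, E, F}, the whole schema; {B, F} is a candidate key.
No proper subset of any of these is a key, and no other minimal superkey exists.

{A, B}, {B, F}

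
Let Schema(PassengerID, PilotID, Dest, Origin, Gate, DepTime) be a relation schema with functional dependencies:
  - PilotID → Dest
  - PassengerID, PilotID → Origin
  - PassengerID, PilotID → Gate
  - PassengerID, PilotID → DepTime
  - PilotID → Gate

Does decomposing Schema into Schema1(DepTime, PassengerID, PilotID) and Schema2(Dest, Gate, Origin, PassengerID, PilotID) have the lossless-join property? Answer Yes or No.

Yes

The shared attributes are {PassengerID, PilotID} and {PassengerID, PilotID}⁺ = {DepTime, Dest, Gate, Origin, PassengerID, PilotID}.
Schema1 is contained in that closure, so Schema1 ∩ Schema2 → Schema1 holds and the join is lossless.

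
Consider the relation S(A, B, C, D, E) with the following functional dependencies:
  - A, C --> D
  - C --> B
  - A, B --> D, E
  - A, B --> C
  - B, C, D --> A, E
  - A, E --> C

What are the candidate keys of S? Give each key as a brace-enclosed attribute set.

{A, B}, {A, C}, {A, E}, {C, D}

{A, B} is a candidate key since {A, B}⁺ = {A, B, C, D, E} covers every attribute.
{A, C} is a candidate key since {A, C}⁺ = {A, B, C, D, E} covers every attribute.
{A, E} is a candidate key since {A, E}⁺ = {A, B, C, D, E} covers every attribute.
{C, D} is a candidate key since {C, D}⁺ = {A, B, C, D, E} covers every attribute.
No proper subset of any of these is a key, and no other minimal superkey exists.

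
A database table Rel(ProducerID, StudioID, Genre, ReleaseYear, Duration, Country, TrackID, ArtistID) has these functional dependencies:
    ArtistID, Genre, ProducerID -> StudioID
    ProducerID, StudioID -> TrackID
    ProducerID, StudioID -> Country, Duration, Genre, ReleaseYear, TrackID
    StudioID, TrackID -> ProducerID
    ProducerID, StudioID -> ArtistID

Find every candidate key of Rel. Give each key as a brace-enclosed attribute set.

{ProducerID, StudioID}⁺ = {ArtistID, Country, Duration, Genre, ProducerID, ReleaseYear, StudioID, TrackID}, which is every attribute, so {ProducerID, StudioID} is a candidate key.
{StudioID, TrackID}⁺ = {ArtistID, Country, Duration, Genre, ProducerID, ReleaseYear, StudioID, TrackID}, which is every attribute, so {StudioID, TrackID} is a candidate key.
{ArtistID, Genre, ProducerID}⁺ = {ArtistID, Country, Duration, Genre, ProducerID, ReleaseYear, StudioID, TrackID}, which is every attribute, so {ArtistID, Genre, ProducerID} is a candidate key.
No proper subset of any of these is a key, and no other minimal superkey exists.

{ArtistID, Genre, ProducerID}, {ProducerID, StudioID}, {StudioID, TrackID}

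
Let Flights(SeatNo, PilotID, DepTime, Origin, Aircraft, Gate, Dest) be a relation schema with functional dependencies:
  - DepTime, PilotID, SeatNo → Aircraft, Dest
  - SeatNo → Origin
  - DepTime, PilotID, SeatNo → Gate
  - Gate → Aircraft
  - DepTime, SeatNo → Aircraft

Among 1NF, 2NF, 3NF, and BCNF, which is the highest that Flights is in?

1NF

Candidate key: {DepTime, PilotID, SeatNo}. Prime attributes: {DepTime, PilotID, SeatNo}.
SeatNo → Origin: {SeatNo}⁺ = {Origin, SeatNo}, which is not all of the attributes, so the left side is not a superkey — BCNF is violated.
SeatNo → Origin determines the non-prime attribute {Origin} from a non-superkey — 3NF is violated.
{SeatNo} is a proper subset of the key {DepTime, PilotID, SeatNo}, and {SeatNo}⁺ contains the non-prime attribute {Origin} — a partial dependency, so 2NF is violated.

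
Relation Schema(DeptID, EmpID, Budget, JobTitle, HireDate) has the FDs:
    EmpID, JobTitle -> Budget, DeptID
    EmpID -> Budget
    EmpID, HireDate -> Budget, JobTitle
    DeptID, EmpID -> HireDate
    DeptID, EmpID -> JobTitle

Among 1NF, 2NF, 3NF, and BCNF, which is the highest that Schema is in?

1NF

Candidate keys: {DeptID, EmpID}, {EmpID, HireDate}, {EmpID, JobTitle}. Prime attributes: {DeptID, EmpID, HireDate, JobTitle}.
EmpID -> Budget: {EmpID}⁺ = {Budget, EmpID}, which is not all of the attributes, so the left side is not a superkey — BCNF is violated.
Because {Budget} is non-prime and the left side of EmpID -> Budget is not a superkey, the relation is not in 3NF.
Since {EmpID} ⊂ {DeptID, EmpID} and {EmpID}⁺ ⊇ {Budget} with {Budget} non-prime, there is a partial dependency; 2NF fails.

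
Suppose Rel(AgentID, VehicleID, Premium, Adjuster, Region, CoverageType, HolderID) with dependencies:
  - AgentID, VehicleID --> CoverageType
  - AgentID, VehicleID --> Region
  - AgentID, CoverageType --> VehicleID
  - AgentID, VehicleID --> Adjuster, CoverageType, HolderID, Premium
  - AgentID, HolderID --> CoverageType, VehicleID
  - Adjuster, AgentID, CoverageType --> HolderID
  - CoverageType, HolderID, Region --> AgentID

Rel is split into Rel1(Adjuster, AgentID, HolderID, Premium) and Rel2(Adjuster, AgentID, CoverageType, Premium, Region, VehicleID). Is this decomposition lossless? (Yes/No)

Rel1 ∩ Rel2 = {Adjuster, AgentID, Premium}; its closure under F is {Adjuster, AgentID, Premium}.
The closure covers neither Rel1 nor Rel2 entirely; the join is not lossless.

No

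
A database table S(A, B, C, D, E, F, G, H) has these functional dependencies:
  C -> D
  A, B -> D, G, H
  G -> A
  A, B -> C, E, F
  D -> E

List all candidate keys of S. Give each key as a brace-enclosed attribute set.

{A, B}, {B, G}

No FD produces {B}, so it must be in every candidate key.
Closure of {A, B} is {A, B, C, D, E, F, G, H}, the whole schema; {A, B} is a candidate key.
Closure of {B, G} is {A, B, C, D, E, F, G, H}, the whole schema; {B, G} is a candidate key.
These are minimal and exhaustive — every other superkey contains one of them.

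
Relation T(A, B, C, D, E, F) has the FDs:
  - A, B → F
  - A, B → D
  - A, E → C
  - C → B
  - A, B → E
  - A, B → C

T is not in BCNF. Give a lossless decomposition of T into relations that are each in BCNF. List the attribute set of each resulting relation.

Candidate keys of the original relation: {A, B}, {A, C}, {A, E}.
In {A, B, C, D, E, F}, {C} is not a superkey ({C}⁺ restricted to this set is {B, C}), so split on C → B into {B, C} and {A, C, D, E, F}.
{B, C} has no BCNF violation.
{A, C, D, E, F} has no BCNF violation.

{A, C, D, E, F}; {B, C}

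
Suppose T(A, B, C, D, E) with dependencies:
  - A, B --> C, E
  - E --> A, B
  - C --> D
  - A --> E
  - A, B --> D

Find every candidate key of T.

{A}⁺ = {A, B, C, D, E} — all of the relation — so {A} is a candidate key.
{E}⁺ = {A, B, C, D, E} — all of the relation — so {E} is a candidate key.
Any other superkey properly contains one of these, so there are no further candidate keys.

{A}, {E}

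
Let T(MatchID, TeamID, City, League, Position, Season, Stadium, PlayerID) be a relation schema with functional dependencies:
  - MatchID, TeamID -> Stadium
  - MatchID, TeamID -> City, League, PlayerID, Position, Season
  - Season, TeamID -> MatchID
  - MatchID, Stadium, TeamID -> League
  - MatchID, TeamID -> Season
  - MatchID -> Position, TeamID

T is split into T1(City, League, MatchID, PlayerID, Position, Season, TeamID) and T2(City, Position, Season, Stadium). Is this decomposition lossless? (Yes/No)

No

Common attributes: {City, Position, Season}; their closure is {City, Position, Season}.
T1 ⊄ {City, Position, Season} and T2 ⊄ {City, Position, Season}, so the split is lossy.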